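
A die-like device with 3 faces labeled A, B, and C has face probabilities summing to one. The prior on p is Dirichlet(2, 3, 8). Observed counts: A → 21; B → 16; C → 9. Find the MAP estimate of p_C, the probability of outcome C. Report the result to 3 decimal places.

The posterior is Dirichlet(αᵢ + nᵢ) = Dirichlet(23, 19, 17).
For a Dirichlet(a₁,…,a_K) with all aᵢ > 1, the mode has j-th component (aⱼ − 1)/(Σaᵢ − K).
Here Σaᵢ = 59 and K = 3, so p_C = (17 − 1)/(59 − 3) = 16/56 ≈ 0.286.

MAP estimate of p_C = 0.286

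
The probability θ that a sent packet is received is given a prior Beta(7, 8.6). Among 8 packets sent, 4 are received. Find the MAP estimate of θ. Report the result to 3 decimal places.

θ̂_MAP = 0.463

Prior: Beta(7, 8.6).
Data: 4 successes in 8 trials. The binomial likelihood contributes θ^4(1−θ)^4, so the posterior is Beta(7+4, 8.6+4) = Beta(11, 12.6).
For Beta(a, b) with a, b > 1 the mode is (a−1)/(a+b−2) = 10/21.6 ≈ 0.463.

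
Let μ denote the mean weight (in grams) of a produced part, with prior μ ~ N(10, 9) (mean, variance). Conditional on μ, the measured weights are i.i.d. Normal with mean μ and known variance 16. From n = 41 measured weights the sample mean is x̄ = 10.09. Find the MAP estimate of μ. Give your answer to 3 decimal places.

μ̂_MAP = 10.086

n = 41, x̄ = 10.09.
For a Normal prior and Normal likelihood with known variance, the posterior is Normal; its mode equals its mean, the precision-weighted average.
Prior precision 1/σ₀² = 1/9; data precision n/σ² = 41/16 = 2.5625.
μ̂ = ((1/9)·10 + 2.5625·10.09) / (1/9 + 2.5625) = (388321/14400)/(385/144) = 388321/38500 ≈ 10.086.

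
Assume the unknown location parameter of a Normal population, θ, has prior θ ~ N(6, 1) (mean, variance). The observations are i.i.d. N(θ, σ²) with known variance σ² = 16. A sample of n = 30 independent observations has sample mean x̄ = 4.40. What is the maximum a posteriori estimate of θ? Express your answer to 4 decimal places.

θ̂_MAP = 4.9565

n = 30, x̄ = 4.40.
For a Normal prior and Normal likelihood with known variance, the posterior is Normal; its mode equals its mean, the precision-weighted average.
Prior precision 1/σ₀² = 1/1 = 1; data precision n/σ² = 30/16 = 1.875.
θ̂ = (1·6 + 1.875·4.4) / (1 + 1.875) = 14.25/2.875 = 114/23 ≈ 4.9565.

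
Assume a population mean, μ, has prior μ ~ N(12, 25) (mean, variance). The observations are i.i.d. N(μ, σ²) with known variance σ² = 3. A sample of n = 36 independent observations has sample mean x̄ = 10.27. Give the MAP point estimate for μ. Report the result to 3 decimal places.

n = 36, x̄ = 10.27.
For a Normal prior and Normal likelihood with known variance, the posterior is Normal; its mode equals its mean, the precision-weighted average.
Prior precision 1/σ₀² = 1/25 = 0.04; data precision n/σ² = 36/3 = 12.
μ̂ = (0.04·12 + 12·10.27) / (0.04 + 12) = 123.72/12.04 = 3093/301 ≈ 10.276.

μ̂_MAP = 10.276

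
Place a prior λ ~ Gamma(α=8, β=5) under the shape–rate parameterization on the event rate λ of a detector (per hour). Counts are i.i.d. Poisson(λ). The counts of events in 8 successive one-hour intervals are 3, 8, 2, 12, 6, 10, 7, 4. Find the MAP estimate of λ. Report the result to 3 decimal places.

λ̂_MAP = 4.538

Σxᵢ = 3+8+2+12+6+10+7+4 = 52, with n = 8.
Posterior ∝ λ^7e^(−5λ) · λ^52e^(−8λ) = λ^59e^(−13λ), i.e. Gamma(shape=60, rate=13).
The mode of a Gamma(a, b) with a ≥ 1 (shape–rate) is (a−1)/b = 59/13 ≈ 4.538.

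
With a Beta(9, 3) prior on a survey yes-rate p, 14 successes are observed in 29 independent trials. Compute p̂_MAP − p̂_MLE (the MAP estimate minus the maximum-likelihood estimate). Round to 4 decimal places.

Posterior is Beta(23, 18); MAP = (23−1)/(41−2) = 22/39 ≈ 0.56410.
MLE ignores the prior: p̂_MLE = k/n = 14/29 ≈ 0.48276.
Difference = 22/39 − 14/29 = 92/1131 ≈ 0.0813.

MAP − MLE = 0.0813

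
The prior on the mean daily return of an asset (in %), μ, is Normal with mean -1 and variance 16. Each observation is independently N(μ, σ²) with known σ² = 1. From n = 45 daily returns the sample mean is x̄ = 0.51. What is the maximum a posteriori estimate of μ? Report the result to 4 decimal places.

n = 45, x̄ = 0.51.
For a Normal prior and Normal likelihood with known variance, the posterior is Normal; its mode equals its mean, the precision-weighted average.
Prior precision 1/σ₀² = 1/16 = 0.0625; data precision n/σ² = 45/1 = 45.
μ̂ = (0.0625·(-1) + 45·0.51) / (0.0625 + 45) = 22.8875/45.0625 = 1831/3605 ≈ 0.5079.

μ̂_MAP = 0.5079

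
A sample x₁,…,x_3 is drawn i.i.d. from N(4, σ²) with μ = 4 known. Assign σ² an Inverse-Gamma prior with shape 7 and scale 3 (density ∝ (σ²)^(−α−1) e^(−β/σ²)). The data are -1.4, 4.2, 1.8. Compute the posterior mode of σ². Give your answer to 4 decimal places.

σ̂²_MAP = 2.1074

Sum of squared deviations about the known mean: SS = (-1.4−4)² + (4.2−4)² + (1.8−4)² = 34.04.
The Normal likelihood contributes (σ²)^(−n/2) exp(−SS/(2σ²)), so the posterior is Inverse-Gamma(α + n/2, β + SS/2) = Inverse-Gamma(8.5, 20.02).
The mode of Inverse-Gamma(a, b) is b/(a+1) = 20.02/9.5 ≈ 2.1074.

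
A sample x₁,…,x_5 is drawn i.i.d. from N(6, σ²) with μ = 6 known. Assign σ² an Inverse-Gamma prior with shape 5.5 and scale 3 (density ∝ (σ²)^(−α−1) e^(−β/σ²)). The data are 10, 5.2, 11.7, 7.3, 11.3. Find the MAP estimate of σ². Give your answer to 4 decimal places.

σ̂²_MAP = 4.7172

Sum of squared deviations about the known mean: SS = (10−6)² + (5.2−6)² + (11.7−6)² + (7.3−6)² + (11.3−6)² = 78.91.
The Normal likelihood contributes (σ²)^(−n/2) exp(−SS/(2σ²)), so the posterior is Inverse-Gamma(α + n/2, β + SS/2) = Inverse-Gamma(8, 42.455).
The mode of Inverse-Gamma(a, b) is b/(a+1) = 42.455/9 ≈ 4.7172.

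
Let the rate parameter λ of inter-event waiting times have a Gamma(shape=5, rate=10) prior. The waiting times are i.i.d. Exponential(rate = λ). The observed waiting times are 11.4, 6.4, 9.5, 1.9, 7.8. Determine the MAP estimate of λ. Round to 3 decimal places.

λ̂_MAP = 0.191

The Exponential(rate=λ) likelihood is ∝ λ^n e^(−λΣtᵢ). Here n = 5 and Σtᵢ = 11.4 + 6.4 + 9.5 + 1.9 + 7.8 = 37.
Posterior ∝ λ^4e^(−10λ) · λ^5e^(−37λ) = λ^9e^(−47λ), i.e. Gamma(10, 47).
Mode = (a−1)/b = 9/47 ≈ 0.191.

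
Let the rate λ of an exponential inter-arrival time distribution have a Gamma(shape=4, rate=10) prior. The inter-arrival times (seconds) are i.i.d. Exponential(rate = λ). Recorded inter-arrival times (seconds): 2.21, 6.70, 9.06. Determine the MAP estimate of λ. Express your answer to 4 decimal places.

λ̂_MAP = 0.2145

The Exponential(rate=λ) likelihood is ∝ λ^n e^(−λΣtᵢ). Here n = 3 and Σtᵢ = 2.21 + 6.70 + 9.06 = 17.97.
Posterior ∝ λ^3e^(−10λ) · λ^3e^(−17.97λ) = λ^6e^(−27.97λ), i.e. Gamma(7, 27.97).
Mode = (a−1)/b = 6/27.97 ≈ 0.2145.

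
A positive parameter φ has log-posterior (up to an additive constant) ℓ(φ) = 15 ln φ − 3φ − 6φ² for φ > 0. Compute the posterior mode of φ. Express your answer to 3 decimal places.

φ̂_MAP = 1.000

ℓ'(φ) = 15/φ − 3 − 12φ. Setting this to zero and multiplying by φ: 12φ² + 3φ − 15 = 0.
φ = (−3 + √(3² + 4·12·15)) / (2·12) = (−3 + √729) / 24 = (−3 + 27)/24 = 1.
ℓ''(φ) = −15/φ² − 12 < 0, confirming a maximum.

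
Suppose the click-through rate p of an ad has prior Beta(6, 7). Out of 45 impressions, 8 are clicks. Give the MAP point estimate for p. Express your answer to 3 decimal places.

p̂_MAP = 0.232

Prior: Beta(6, 7).
Data: 8 successes in 45 trials. The binomial likelihood contributes p^8(1−p)^37, so the posterior is Beta(6+8, 7+37) = Beta(14, 44).
For Beta(a, b) with a, b > 1 the mode is (a−1)/(a+b−2) = 13/56 ≈ 0.232.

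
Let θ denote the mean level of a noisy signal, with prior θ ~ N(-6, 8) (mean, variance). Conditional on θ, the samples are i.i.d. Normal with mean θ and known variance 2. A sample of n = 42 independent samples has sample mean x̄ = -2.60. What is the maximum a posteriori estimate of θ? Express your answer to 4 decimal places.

n = 42, x̄ = -2.60.
For a Normal prior and Normal likelihood with known variance, the posterior is Normal; its mode equals its mean, the precision-weighted average.
Prior precision 1/σ₀² = 1/8 = 0.125; data precision n/σ² = 42/2 = 21.
θ̂ = (0.125·(-6) + 21·(-2.6)) / (0.125 + 21) = (-55.35)/21.125 = -2214/845 ≈ -2.6201.

θ̂_MAP = -2.6201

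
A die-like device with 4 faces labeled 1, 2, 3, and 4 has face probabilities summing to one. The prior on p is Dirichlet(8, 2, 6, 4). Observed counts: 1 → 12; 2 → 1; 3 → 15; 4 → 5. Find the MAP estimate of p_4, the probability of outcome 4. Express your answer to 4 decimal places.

The posterior is Dirichlet(αᵢ + nᵢ) = Dirichlet(20, 3, 21, 9).
For a Dirichlet(a₁,…,a_K) with all aᵢ > 1, the mode has j-th component (aⱼ − 1)/(Σaᵢ − K).
Here Σaᵢ = 53 and K = 4, so p_4 = (9 − 1)/(53 − 4) = 8/49 ≈ 0.1633.

MAP estimate: 0.1633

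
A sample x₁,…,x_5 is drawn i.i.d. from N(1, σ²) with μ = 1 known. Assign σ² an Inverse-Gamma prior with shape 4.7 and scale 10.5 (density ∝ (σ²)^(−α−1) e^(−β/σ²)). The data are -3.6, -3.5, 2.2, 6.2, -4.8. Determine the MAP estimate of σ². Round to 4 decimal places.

Sum of squared deviations about the known mean: SS = (-3.6−1)² + (-3.5−1)² + (2.2−1)² + (6.2−1)² + (-4.8−1)² = 103.53.
The Normal likelihood contributes (σ²)^(−n/2) exp(−SS/(2σ²)), so the posterior is Inverse-Gamma(α + n/2, β + SS/2) = Inverse-Gamma(7.2, 62.265).
The mode of Inverse-Gamma(a, b) is b/(a+1) = 62.265/8.2 ≈ 7.5933.

σ̂²_MAP = 7.5933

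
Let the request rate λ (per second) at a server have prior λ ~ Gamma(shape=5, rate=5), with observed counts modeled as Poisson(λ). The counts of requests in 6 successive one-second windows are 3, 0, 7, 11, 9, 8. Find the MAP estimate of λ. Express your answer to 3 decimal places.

Σxᵢ = 3+0+7+11+9+8 = 38, with n = 6.
Posterior ∝ λ^4e^(−5λ) · λ^38e^(−6λ) = λ^42e^(−11λ), i.e. Gamma(shape=43, rate=11).
The mode of a Gamma(a, b) with a ≥ 1 (shape–rate) is (a−1)/b = 42/11 ≈ 3.818.

λ̂_MAP = 3.818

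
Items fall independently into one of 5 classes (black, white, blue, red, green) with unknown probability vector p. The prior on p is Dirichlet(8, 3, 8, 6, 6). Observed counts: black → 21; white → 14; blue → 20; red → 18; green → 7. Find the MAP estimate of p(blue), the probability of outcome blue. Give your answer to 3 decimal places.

MAP estimate of p(blue) = 0.255

The posterior is Dirichlet(αᵢ + nᵢ) = Dirichlet(29, 17, 28, 24, 13).
For a Dirichlet(a₁,…,a_K) with all aᵢ > 1, the mode has j-th component (aⱼ − 1)/(Σaᵢ − K).
Here Σaᵢ = 111 and K = 5, so p(blue) = (28 − 1)/(111 − 5) = 27/106 ≈ 0.255.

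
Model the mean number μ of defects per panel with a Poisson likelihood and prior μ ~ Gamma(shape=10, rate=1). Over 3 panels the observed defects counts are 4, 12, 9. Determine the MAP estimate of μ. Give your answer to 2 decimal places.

μ̂_MAP = 8.50

Σxᵢ = 4+12+9 = 25, with n = 3.
Posterior ∝ μ^9e^(−1μ) · μ^25e^(−3μ) = μ^34e^(−4μ), i.e. Gamma(shape=35, rate=4).
The mode of a Gamma(a, b) with a ≥ 1 (shape–rate) is (a−1)/b = 34/4 ≈ 8.50.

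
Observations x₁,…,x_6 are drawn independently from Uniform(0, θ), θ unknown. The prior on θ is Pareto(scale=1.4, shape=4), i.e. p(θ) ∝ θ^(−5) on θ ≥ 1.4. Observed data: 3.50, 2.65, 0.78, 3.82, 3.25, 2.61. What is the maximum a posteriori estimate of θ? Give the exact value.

The Uniform(0, θ) likelihood is θ^(−n) for θ ≥ max(xᵢ), zero otherwise. Here max(xᵢ) = 3.82.
Posterior ∝ θ^(−5) · θ^(−6) = θ^(−11) on θ ≥ max(1.4, 3.82) = 3.82.
This density is strictly decreasing in θ, so the posterior mode lies at the lower boundary of the support.

θ̂_MAP = 3.82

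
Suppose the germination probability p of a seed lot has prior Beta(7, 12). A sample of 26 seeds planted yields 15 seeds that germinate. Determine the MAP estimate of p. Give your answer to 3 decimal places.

p̂_MAP = 0.488

Prior: Beta(7, 12).
Data: 15 successes in 26 trials. The binomial likelihood contributes p^15(1−p)^11, so the posterior is Beta(7+15, 12+11) = Beta(22, 23).
For Beta(a, b) with a, b > 1 the mode is (a−1)/(a+b−2) = 21/43 ≈ 0.488.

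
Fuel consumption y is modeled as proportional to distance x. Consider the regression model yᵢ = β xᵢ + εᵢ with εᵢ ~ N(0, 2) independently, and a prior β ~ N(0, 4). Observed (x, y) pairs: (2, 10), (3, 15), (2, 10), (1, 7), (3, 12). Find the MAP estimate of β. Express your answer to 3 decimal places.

log p(β | y) = −Σ(yᵢ − βxᵢ)²/(2·2) − β²/(2·4) + const.
Setting the derivative to zero: Σxᵢ(yᵢ − βxᵢ)/2 − β/4 = 0, so β = Σxᵢyᵢ / (Σxᵢ² + σ²/τ²).
Σxᵢyᵢ = 2·10 + 3·15 + 2·10 + 1·7 + 3·12 = 128; Σxᵢ² = 27; σ²/τ² = 0.5.
β̂_MAP = 128 / (27 + 0.5) = 128/27.5 ≈ 4.655.

β̂_MAP = 4.655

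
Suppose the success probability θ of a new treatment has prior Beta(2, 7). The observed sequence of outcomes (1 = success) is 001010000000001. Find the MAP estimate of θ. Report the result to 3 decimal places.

θ̂_MAP = 0.182

Prior: Beta(2, 7).
Data: 3 successes in 15 trials (from the sequence). The binomial likelihood contributes θ^3(1−θ)^12, so the posterior is Beta(2+3, 7+12) = Beta(5, 19).
For Beta(a, b) with a, b > 1 the mode is (a−1)/(a+b−2) = 4/22 ≈ 0.182.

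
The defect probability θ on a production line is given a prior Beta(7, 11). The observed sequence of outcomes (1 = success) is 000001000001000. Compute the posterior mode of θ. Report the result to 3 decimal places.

Prior: Beta(7, 11).
Data: 2 successes in 15 trials (from the sequence). The binomial likelihood contributes θ^2(1−θ)^13, so the posterior is Beta(7+2, 11+13) = Beta(9, 24).
For Beta(a, b) with a, b > 1 the mode is (a−1)/(a+b−2) = 8/31 ≈ 0.258.

θ̂_MAP = 0.258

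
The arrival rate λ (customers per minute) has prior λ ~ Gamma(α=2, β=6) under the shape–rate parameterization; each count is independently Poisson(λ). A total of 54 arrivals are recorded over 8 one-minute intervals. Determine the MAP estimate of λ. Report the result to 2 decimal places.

λ̂_MAP = 3.93

Σxᵢ = 54, n = 8.
Posterior ∝ λe^(−6λ) · λ^54e^(−8λ) = λ^55e^(−14λ), i.e. Gamma(shape=56, rate=14).
The mode of a Gamma(a, b) with a ≥ 1 (shape–rate) is (a−1)/b = 55/14 ≈ 3.93.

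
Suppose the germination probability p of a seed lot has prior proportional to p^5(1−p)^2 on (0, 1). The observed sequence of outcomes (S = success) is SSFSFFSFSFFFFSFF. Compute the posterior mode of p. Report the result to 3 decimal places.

p̂_MAP = 0.478

The prior density ∝ p^5(1−p)^2 is the kernel of Beta(6, 3).
Data: 6 successes in 16 trials (from the sequence). The binomial likelihood contributes p^6(1−p)^10, so the posterior is Beta(6+6, 3+10) = Beta(12, 13).
For Beta(a, b) with a, b > 1 the mode is (a−1)/(a+b−2) = 11/23 ≈ 0.478.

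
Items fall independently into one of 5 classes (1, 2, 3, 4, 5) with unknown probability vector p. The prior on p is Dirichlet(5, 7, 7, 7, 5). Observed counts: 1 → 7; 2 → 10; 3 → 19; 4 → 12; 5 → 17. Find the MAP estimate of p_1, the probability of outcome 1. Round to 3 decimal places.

The posterior is Dirichlet(αᵢ + nᵢ) = Dirichlet(12, 17, 26, 19, 22).
For a Dirichlet(a₁,…,a_K) with all aᵢ > 1, the mode has j-th component (aⱼ − 1)/(Σaᵢ − K).
Here Σaᵢ = 96 and K = 5, so p_1 = (12 − 1)/(96 − 5) = 11/91 ≈ 0.121.

MAP estimate: 0.121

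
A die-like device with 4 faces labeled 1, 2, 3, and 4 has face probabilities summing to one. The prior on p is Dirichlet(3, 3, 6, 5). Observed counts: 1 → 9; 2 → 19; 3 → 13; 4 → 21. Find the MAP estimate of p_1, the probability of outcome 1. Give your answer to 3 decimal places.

The posterior is Dirichlet(αᵢ + nᵢ) = Dirichlet(12, 22, 19, 26).
For a Dirichlet(a₁,…,a_K) with all aᵢ > 1, the mode has j-th component (aⱼ − 1)/(Σaᵢ − K).
Here Σaᵢ = 79 and K = 4, so p_1 = (12 − 1)/(79 − 4) = 11/75 ≈ 0.147.

MAP estimate: 0.147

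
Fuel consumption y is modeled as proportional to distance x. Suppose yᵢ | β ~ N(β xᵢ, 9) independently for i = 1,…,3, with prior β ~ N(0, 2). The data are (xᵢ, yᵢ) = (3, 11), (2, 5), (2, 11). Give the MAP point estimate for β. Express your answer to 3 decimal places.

β̂_MAP = 3.023

log p(β | y) = −Σ(yᵢ − βxᵢ)²/(2·9) − β²/(2·2) + const.
Setting the derivative to zero: Σxᵢ(yᵢ − βxᵢ)/9 − β/2 = 0, so β = Σxᵢyᵢ / (Σxᵢ² + σ²/τ²).
Σxᵢyᵢ = 3·11 + 2·5 + 2·11 = 65; Σxᵢ² = 17; σ²/τ² = 4.5.
β̂_MAP = 65 / (17 + 4.5) = 65/21.5 ≈ 3.023.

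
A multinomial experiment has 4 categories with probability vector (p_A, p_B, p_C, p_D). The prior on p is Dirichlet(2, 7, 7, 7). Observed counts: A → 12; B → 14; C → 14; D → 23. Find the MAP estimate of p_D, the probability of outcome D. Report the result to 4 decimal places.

The posterior is Dirichlet(αᵢ + nᵢ) = Dirichlet(14, 21, 21, 30).
For a Dirichlet(a₁,…,a_K) with all aᵢ > 1, the mode has j-th component (aⱼ − 1)/(Σaᵢ − K).
Here Σaᵢ = 86 and K = 4, so p_D = (30 − 1)/(86 − 4) = 29/82 ≈ 0.3537.

MAP estimate of p_D = 0.3537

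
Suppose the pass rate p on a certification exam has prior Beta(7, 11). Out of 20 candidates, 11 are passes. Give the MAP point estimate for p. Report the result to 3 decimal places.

Prior: Beta(7, 11).
Data: 11 successes in 20 trials. The binomial likelihood contributes p^11(1−p)^9, so the posterior is Beta(7+11, 11+9) = Beta(18, 20).
For Beta(a, b) with a, b > 1 the mode is (a−1)/(a+b−2) = 17/36 ≈ 0.472.

p̂_MAP = 0.472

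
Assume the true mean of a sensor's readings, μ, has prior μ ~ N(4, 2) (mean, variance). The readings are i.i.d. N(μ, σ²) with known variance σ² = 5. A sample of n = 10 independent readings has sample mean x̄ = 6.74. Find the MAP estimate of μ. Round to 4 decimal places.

n = 10, x̄ = 6.74.
For a Normal prior and Normal likelihood with known variance, the posterior is Normal; its mode equals its mean, the precision-weighted average.
Prior precision 1/σ₀² = 1/2 = 0.5; data precision n/σ² = 10/5 = 2.
μ̂ = (0.5·4 + 2·6.74) / (0.5 + 2) = 15.48/2.5 = 6.1920.

μ̂_MAP = 6.1920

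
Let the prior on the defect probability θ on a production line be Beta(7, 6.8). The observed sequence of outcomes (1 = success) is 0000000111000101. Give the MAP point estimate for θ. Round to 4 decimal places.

Prior: Beta(7, 6.8).
Data: 5 successes in 16 trials (from the sequence). The binomial likelihood contributes θ^5(1−θ)^11, so the posterior is Beta(7+5, 6.8+11) = Beta(12, 17.8).
For Beta(a, b) with a, b > 1 the mode is (a−1)/(a+b−2) = 11/27.8 ≈ 0.3957.

θ̂_MAP = 0.3957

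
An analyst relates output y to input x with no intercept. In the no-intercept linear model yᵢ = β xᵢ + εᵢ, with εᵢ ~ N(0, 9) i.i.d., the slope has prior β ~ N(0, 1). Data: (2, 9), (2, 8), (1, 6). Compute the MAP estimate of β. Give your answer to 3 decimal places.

β̂_MAP = 2.222

log p(β | y) = −Σ(yᵢ − βxᵢ)²/(2·9) − β²/(2·1) + const.
Setting the derivative to zero: Σxᵢ(yᵢ − βxᵢ)/9 − β/1 = 0, so β = Σxᵢyᵢ / (Σxᵢ² + σ²/τ²).
Σxᵢyᵢ = 2·9 + 2·8 + 1·6 = 40; Σxᵢ² = 9; σ²/τ² = 9.
β̂_MAP = 40 / (9 + 9) = 40/18 ≈ 2.222.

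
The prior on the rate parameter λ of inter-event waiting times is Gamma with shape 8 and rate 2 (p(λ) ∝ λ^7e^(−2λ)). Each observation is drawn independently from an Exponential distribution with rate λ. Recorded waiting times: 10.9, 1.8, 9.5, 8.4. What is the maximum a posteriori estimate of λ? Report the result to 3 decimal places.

The Exponential(rate=λ) likelihood is ∝ λ^n e^(−λΣtᵢ). Here n = 4 and Σtᵢ = 10.9 + 1.8 + 9.5 + 8.4 = 30.6.
Posterior ∝ λ^7e^(−2λ) · λ^4e^(−30.6λ) = λ^11e^(−32.6λ), i.e. Gamma(12, 32.6).
Mode = (a−1)/b = 11/32.6 ≈ 0.337.

λ̂_MAP = 0.337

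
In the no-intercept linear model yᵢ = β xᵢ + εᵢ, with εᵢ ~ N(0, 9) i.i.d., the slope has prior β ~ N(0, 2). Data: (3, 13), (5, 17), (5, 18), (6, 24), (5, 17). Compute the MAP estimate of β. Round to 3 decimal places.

β̂_MAP = 3.558

log p(β | y) = −Σ(yᵢ − βxᵢ)²/(2·9) − β²/(2·2) + const.
Setting the derivative to zero: Σxᵢ(yᵢ − βxᵢ)/9 − β/2 = 0, so β = Σxᵢyᵢ / (Σxᵢ² + σ²/τ²).
Σxᵢyᵢ = 3·13 + 5·17 + 5·18 + 6·24 + 5·17 = 443; Σxᵢ² = 120; σ²/τ² = 4.5.
β̂_MAP = 443 / (120 + 4.5) = 443/124.5 ≈ 3.558.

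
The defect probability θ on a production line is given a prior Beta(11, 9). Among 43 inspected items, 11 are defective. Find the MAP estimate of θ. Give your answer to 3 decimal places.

θ̂_MAP = 0.344

Prior: Beta(11, 9).
Data: 11 successes in 43 trials. The binomial likelihood contributes θ^11(1−θ)^32, so the posterior is Beta(11+11, 9+32) = Beta(22, 41).
For Beta(a, b) with a, b > 1 the mode is (a−1)/(a+b−2) = 21/61 ≈ 0.344.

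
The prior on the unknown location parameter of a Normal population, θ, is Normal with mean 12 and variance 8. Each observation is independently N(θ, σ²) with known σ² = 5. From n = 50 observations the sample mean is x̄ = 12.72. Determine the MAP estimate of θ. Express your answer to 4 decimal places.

n = 50, x̄ = 12.72.
For a Normal prior and Normal likelihood with known variance, the posterior is Normal; its mode equals its mean, the precision-weighted average.
Prior precision 1/σ₀² = 1/8 = 0.125; data precision n/σ² = 50/5 = 10.
θ̂ = (0.125·12 + 10·12.72) / (0.125 + 10) = 128.7/10.125 = 572/45 ≈ 12.7111.

θ̂_MAP = 12.7111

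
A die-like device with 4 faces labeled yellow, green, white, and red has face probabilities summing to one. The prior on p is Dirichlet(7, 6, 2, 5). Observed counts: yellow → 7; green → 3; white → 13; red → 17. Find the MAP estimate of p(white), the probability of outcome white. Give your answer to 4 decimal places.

MAP estimate of p(white) = 0.2500

The posterior is Dirichlet(αᵢ + nᵢ) = Dirichlet(14, 9, 15, 22).
For a Dirichlet(a₁,…,a_K) with all aᵢ > 1, the mode has j-th component (aⱼ − 1)/(Σaᵢ − K).
Here Σaᵢ = 60 and K = 4, so p(white) = (15 − 1)/(60 − 4) = 14/56 ≈ 0.2500.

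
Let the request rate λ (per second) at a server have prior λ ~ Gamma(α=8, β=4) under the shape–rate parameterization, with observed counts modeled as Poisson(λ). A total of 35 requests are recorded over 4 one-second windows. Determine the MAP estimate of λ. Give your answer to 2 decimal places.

λ̂_MAP = 5.25

Σxᵢ = 35, n = 4.
Posterior ∝ λ^7e^(−4λ) · λ^35e^(−4λ) = λ^42e^(−8λ), i.e. Gamma(shape=43, rate=8).
The mode of a Gamma(a, b) with a ≥ 1 (shape–rate) is (a−1)/b = 42/8 ≈ 5.25.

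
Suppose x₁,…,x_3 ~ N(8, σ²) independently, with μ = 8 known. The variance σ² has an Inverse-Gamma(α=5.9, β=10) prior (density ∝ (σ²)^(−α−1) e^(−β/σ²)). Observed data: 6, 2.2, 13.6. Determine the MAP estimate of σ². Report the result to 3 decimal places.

σ̂²_MAP = 5.298

Sum of squared deviations about the known mean: SS = (6−8)² + (2.2−8)² + (13.6−8)² = 69.
The Normal likelihood contributes (σ²)^(−n/2) exp(−SS/(2σ²)), so the posterior is Inverse-Gamma(α + n/2, β + SS/2) = Inverse-Gamma(7.4, 44.5).
The mode of Inverse-Gamma(a, b) is b/(a+1) = 44.5/8.4 ≈ 5.298.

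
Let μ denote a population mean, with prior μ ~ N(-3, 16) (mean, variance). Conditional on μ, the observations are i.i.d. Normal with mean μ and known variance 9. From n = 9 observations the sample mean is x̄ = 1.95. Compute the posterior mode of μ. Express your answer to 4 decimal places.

μ̂_MAP = 1.6588

n = 9, x̄ = 1.95.
For a Normal prior and Normal likelihood with known variance, the posterior is Normal; its mode equals its mean, the precision-weighted average.
Prior precision 1/σ₀² = 1/16 = 0.0625; data precision n/σ² = 9/9 = 1.
μ̂ = (0.0625·(-3) + 1·1.95) / (0.0625 + 1) = 1.7625/1.0625 = 141/85 ≈ 1.6588.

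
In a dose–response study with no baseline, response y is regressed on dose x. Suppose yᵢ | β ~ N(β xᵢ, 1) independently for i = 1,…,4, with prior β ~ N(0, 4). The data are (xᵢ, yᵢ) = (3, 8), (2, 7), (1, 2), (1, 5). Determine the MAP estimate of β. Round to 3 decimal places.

log p(β | y) = −Σ(yᵢ − βxᵢ)²/(2·1) − β²/(2·4) + const.
Setting the derivative to zero: Σxᵢ(yᵢ − βxᵢ)/1 − β/4 = 0, so β = Σxᵢyᵢ / (Σxᵢ² + σ²/τ²).
Σxᵢyᵢ = 3·8 + 2·7 + 1·2 + 1·5 = 45; Σxᵢ² = 15; σ²/τ² = 0.25.
β̂_MAP = 45 / (15 + 0.25) = 45/15.25 ≈ 2.951.

β̂_MAP = 2.951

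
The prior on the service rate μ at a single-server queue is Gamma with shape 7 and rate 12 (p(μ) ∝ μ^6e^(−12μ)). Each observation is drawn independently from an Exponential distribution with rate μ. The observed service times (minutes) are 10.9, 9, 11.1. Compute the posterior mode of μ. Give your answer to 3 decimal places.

The Exponential(rate=μ) likelihood is ∝ μ^n e^(−μΣtᵢ). Here n = 3 and Σtᵢ = 10.9 + 9 + 11.1 = 31.
Posterior ∝ μ^6e^(−12μ) · μ^3e^(−31μ) = μ^9e^(−43μ), i.e. Gamma(10, 43).
Mode = (a−1)/b = 9/43 ≈ 0.209.

μ̂_MAP = 0.209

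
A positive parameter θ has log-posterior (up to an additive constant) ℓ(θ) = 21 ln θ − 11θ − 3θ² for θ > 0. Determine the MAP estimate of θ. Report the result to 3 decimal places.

θ̂_MAP = 1.167

ℓ'(θ) = 21/θ − 11 − 6θ. Setting this to zero and multiplying by θ: 6θ² + 11θ − 21 = 0.
θ = (−11 + √(11² + 4·6·21)) / (2·6) = (−11 + √625) / 12 = (−11 + 25)/12 = 7/6.
ℓ''(θ) = −21/θ² − 6 < 0, confirming a maximum.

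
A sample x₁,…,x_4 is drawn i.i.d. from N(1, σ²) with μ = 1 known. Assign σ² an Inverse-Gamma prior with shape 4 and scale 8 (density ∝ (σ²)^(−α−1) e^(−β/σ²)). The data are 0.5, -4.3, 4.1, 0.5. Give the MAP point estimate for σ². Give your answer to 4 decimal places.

σ̂²_MAP = 3.8714

Sum of squared deviations about the known mean: SS = (0.5−1)² + (-4.3−1)² + (4.1−1)² + (0.5−1)² = 38.2.
The Normal likelihood contributes (σ²)^(−n/2) exp(−SS/(2σ²)), so the posterior is Inverse-Gamma(α + n/2, β + SS/2) = Inverse-Gamma(6, 27.1).
The mode of Inverse-Gamma(a, b) is b/(a+1) = 27.1/7 ≈ 3.8714.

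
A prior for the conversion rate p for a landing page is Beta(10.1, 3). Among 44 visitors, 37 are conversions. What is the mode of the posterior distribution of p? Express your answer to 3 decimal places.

p̂_MAP = 0.837

Prior: Beta(10.1, 3).
Data: 37 successes in 44 trials. The binomial likelihood contributes p^37(1−p)^7, so the posterior is Beta(10.1+37, 3+7) = Beta(47.1, 10).
For Beta(a, b) with a, b > 1 the mode is (a−1)/(a+b−2) = 46.1/55.1 ≈ 0.837.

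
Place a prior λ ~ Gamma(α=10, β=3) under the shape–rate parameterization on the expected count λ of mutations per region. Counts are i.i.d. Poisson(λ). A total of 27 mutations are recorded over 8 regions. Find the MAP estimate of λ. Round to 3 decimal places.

λ̂_MAP = 3.273

Σxᵢ = 27, n = 8.
Posterior ∝ λ^9e^(−3λ) · λ^27e^(−8λ) = λ^36e^(−11λ), i.e. Gamma(shape=37, rate=11).
The mode of a Gamma(a, b) with a ≥ 1 (shape–rate) is (a−1)/b = 36/11 ≈ 3.273.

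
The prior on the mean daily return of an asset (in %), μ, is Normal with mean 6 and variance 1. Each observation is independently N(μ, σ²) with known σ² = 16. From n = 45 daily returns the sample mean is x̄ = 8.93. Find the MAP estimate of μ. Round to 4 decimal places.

n = 45, x̄ = 8.93.
For a Normal prior and Normal likelihood with known variance, the posterior is Normal; its mode equals its mean, the precision-weighted average.
Prior precision 1/σ₀² = 1/1 = 1; data precision n/σ² = 45/16 = 2.8125.
μ̂ = (1·6 + 2.8125·8.93) / (1 + 2.8125) = 31.115625/3.8125 = 9957/1220 ≈ 8.1615.

μ̂_MAP = 8.1615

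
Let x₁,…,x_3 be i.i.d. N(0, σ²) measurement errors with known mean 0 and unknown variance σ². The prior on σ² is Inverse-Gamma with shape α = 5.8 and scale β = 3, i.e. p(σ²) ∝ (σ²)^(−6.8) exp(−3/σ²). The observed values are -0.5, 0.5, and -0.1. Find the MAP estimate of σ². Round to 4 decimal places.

σ̂²_MAP = 0.3922

Sum of squared deviations about the known mean: SS = (-0.5−0)² + (0.5−0)² + (-0.1−0)² = 0.51.
The Normal likelihood contributes (σ²)^(−n/2) exp(−SS/(2σ²)), so the posterior is Inverse-Gamma(α + n/2, β + SS/2) = Inverse-Gamma(7.3, 3.255).
The mode of Inverse-Gamma(a, b) is b/(a+1) = 3.255/8.3 ≈ 0.3922.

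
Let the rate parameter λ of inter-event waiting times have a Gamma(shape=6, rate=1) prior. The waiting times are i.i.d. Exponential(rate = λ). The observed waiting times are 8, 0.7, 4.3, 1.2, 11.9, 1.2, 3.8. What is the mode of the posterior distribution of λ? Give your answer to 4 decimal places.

λ̂_MAP = 0.3738

The Exponential(rate=λ) likelihood is ∝ λ^n e^(−λΣtᵢ). Here n = 7 and Σtᵢ = 8 + 0.7 + 4.3 + 1.2 + 11.9 + 1.2 + 3.8 = 31.1.
Posterior ∝ λ^5e^(−1λ) · λ^7e^(−31.1λ) = λ^12e^(−32.1λ), i.e. Gamma(13, 32.1).
Mode = (a−1)/b = 12/32.1 ≈ 0.3738.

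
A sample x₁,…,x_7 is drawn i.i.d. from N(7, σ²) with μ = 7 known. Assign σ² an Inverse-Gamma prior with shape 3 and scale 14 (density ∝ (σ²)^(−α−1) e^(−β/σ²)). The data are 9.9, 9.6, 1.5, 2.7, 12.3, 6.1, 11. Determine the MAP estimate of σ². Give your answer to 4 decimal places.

σ̂²_MAP = 9.1207

Sum of squared deviations about the known mean: SS = (9.9−7)² + (9.6−7)² + (1.5−7)² + (2.7−7)² + (12.3−7)² + (6.1−7)² + (11−7)² = 108.81.
The Normal likelihood contributes (σ²)^(−n/2) exp(−SS/(2σ²)), so the posterior is Inverse-Gamma(α + n/2, β + SS/2) = Inverse-Gamma(6.5, 68.405).
The mode of Inverse-Gamma(a, b) is b/(a+1) = 68.405/7.5 ≈ 9.1207.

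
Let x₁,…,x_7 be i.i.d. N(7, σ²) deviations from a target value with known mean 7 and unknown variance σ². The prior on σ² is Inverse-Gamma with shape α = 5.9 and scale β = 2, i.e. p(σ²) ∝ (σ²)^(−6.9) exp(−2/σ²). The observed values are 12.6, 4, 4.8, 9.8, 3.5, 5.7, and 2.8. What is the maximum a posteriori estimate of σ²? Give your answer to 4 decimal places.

σ̂²_MAP = 4.2606

Sum of squared deviations about the known mean: SS = (12.6−7)² + (4−7)² + (4.8−7)² + (9.8−7)² + (3.5−7)² + (5.7−7)² + (2.8−7)² = 84.62.
The Normal likelihood contributes (σ²)^(−n/2) exp(−SS/(2σ²)), so the posterior is Inverse-Gamma(α + n/2, β + SS/2) = Inverse-Gamma(9.4, 44.31).
The mode of Inverse-Gamma(a, b) is b/(a+1) = 44.31/10.4 ≈ 4.2606.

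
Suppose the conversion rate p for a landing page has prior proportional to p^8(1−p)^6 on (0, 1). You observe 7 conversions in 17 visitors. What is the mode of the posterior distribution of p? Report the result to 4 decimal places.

p̂_MAP = 0.4839

The prior density ∝ p^8(1−p)^6 is the kernel of Beta(9, 7).
Data: 7 successes in 17 trials. The binomial likelihood contributes p^7(1−p)^10, so the posterior is Beta(9+7, 7+10) = Beta(16, 17).
For Beta(a, b) with a, b > 1 the mode is (a−1)/(a+b−2) = 15/31 ≈ 0.4839.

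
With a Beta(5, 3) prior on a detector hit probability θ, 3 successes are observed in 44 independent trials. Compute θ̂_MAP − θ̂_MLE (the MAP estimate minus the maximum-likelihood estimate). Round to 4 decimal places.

Posterior is Beta(8, 44); MAP = (8−1)/(52−2) = 7/50 ≈ 0.14000.
MLE ignores the prior: θ̂_MLE = k/n = 3/44 ≈ 0.06818.
Difference = 7/50 − 3/44 = 79/1100 ≈ 0.0718.

MAP − MLE = 0.0718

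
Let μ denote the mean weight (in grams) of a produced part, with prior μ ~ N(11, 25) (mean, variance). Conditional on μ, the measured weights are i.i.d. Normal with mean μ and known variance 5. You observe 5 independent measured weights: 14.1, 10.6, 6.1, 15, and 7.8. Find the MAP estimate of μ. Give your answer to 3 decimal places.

μ̂_MAP = 10.731

n = 5; x̄ = (14.1 + 10.6 + 6.1 + 15 + 7.8)/5 = 53.6/5 = 10.72.
For a Normal prior and Normal likelihood with known variance, the posterior is Normal; its mode equals its mean, the precision-weighted average.
Prior precision 1/σ₀² = 1/25 = 0.04; data precision n/σ² = 5/5 = 1.
μ̂ = (0.04·11 + 1·10.72) / (0.04 + 1) = 11.16/1.04 = 279/26 ≈ 10.731.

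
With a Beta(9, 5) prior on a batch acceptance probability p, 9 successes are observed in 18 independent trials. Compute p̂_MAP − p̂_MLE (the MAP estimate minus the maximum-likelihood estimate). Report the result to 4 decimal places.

Posterior is Beta(18, 14); MAP = (18−1)/(32−2) = 17/30 ≈ 0.56667.
MLE ignores the prior: p̂_MLE = k/n = 9/18 ≈ 0.50000.
Difference = 17/30 − 9/18 = 1/15 ≈ 0.0667.

MAP − MLE = 0.0667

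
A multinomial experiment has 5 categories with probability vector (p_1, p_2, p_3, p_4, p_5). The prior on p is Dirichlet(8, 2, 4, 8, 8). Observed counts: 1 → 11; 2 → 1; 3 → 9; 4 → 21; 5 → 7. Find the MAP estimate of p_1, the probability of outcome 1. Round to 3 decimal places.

The posterior is Dirichlet(αᵢ + nᵢ) = Dirichlet(19, 3, 13, 29, 15).
For a Dirichlet(a₁,…,a_K) with all aᵢ > 1, the mode has j-th component (aⱼ − 1)/(Σaᵢ − K).
Here Σaᵢ = 79 and K = 5, so p_1 = (19 − 1)/(79 − 5) = 18/74 ≈ 0.243.

MAP estimate: 0.243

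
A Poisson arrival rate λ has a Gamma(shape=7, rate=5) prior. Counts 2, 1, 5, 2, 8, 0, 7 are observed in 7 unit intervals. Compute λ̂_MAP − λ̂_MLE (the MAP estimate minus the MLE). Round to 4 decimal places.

Σxᵢ = 25. Posterior is Gamma(32, 12); MAP = (32−1)/12 = 31/12 ≈ 2.58333.
MLE = x̄ = 25/7 ≈ 3.57143.
Difference = 31/12 − 25/7 = -83/84 ≈ -0.9881.

MAP − MLE = -0.9881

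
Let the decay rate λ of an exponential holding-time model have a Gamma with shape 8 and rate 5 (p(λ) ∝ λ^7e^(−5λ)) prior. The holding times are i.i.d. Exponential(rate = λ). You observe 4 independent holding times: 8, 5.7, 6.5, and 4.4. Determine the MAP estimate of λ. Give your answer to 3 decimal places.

The Exponential(rate=λ) likelihood is ∝ λ^n e^(−λΣtᵢ). Here n = 4 and Σtᵢ = 8 + 5.7 + 6.5 + 4.4 = 24.6.
Posterior ∝ λ^7e^(−5λ) · λ^4e^(−24.6λ) = λ^11e^(−29.6λ), i.e. Gamma(12, 29.6).
Mode = (a−1)/b = 11/29.6 ≈ 0.372.

λ̂_MAP = 0.372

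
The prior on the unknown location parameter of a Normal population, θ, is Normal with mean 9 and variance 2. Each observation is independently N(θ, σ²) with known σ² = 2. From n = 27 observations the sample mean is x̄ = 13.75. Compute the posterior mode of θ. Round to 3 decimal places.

θ̂_MAP = 13.580

n = 27, x̄ = 13.75.
For a Normal prior and Normal likelihood with known variance, the posterior is Normal; its mode equals its mean, the precision-weighted average.
Prior precision 1/σ₀² = 1/2 = 0.5; data precision n/σ² = 27/2 = 13.5.
θ̂ = (0.5·9 + 13.5·13.75) / (0.5 + 13.5) = 190.125/14 = 1521/112 ≈ 13.580.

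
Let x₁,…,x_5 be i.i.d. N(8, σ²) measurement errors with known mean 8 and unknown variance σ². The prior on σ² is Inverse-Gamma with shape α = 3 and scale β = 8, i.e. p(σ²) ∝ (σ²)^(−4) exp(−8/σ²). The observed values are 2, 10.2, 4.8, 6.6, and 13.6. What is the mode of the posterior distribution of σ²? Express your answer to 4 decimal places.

σ̂²_MAP = 7.7231

Sum of squared deviations about the known mean: SS = (2−8)² + (10.2−8)² + (4.8−8)² + (6.6−8)² + (13.6−8)² = 84.4.
The Normal likelihood contributes (σ²)^(−n/2) exp(−SS/(2σ²)), so the posterior is Inverse-Gamma(α + n/2, β + SS/2) = Inverse-Gamma(5.5, 50.2).
The mode of Inverse-Gamma(a, b) is b/(a+1) = 50.2/6.5 ≈ 7.7231.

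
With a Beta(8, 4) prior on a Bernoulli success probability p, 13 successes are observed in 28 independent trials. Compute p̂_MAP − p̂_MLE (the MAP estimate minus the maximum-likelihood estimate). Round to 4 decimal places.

MAP − MLE = 0.0620

Posterior is Beta(21, 19); MAP = (21−1)/(40−2) = 20/38 ≈ 0.52632.
MLE ignores the prior: p̂_MLE = k/n = 13/28 ≈ 0.46429.
Difference = 20/38 − 13/28 = 33/532 ≈ 0.0620.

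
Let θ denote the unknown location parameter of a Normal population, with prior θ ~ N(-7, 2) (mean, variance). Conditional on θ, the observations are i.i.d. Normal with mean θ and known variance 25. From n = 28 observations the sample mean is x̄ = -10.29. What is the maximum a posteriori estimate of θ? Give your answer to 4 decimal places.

θ̂_MAP = -9.2746

n = 28, x̄ = -10.29.
For a Normal prior and Normal likelihood with known variance, the posterior is Normal; its mode equals its mean, the precision-weighted average.
Prior precision 1/σ₀² = 1/2 = 0.5; data precision n/σ² = 28/25 = 1.12.
θ̂ = (0.5·(-7) + 1.12·(-10.29)) / (0.5 + 1.12) = (-15.0248)/1.62 = -18781/2025 ≈ -9.2746.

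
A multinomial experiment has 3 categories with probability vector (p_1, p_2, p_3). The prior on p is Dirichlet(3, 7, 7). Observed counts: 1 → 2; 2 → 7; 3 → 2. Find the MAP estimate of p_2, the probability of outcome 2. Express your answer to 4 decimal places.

MAP estimate: 0.5200

The posterior is Dirichlet(αᵢ + nᵢ) = Dirichlet(5, 14, 9).
For a Dirichlet(a₁,…,a_K) with all aᵢ > 1, the mode has j-th component (aⱼ − 1)/(Σaᵢ − K).
Here Σaᵢ = 28 and K = 3, so p_2 = (14 − 1)/(28 − 3) = 13/25 ≈ 0.5200.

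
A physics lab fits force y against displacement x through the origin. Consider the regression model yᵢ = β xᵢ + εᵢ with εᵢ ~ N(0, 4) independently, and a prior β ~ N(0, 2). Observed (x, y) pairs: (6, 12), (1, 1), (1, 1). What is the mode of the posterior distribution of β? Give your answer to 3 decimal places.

β̂_MAP = 1.850

log p(β | y) = −Σ(yᵢ − βxᵢ)²/(2·4) − β²/(2·2) + const.
Setting the derivative to zero: Σxᵢ(yᵢ − βxᵢ)/4 − β/2 = 0, so β = Σxᵢyᵢ / (Σxᵢ² + σ²/τ²).
Σxᵢyᵢ = 6·12 + 1·1 + 1·1 = 74; Σxᵢ² = 38; σ²/τ² = 2.
β̂_MAP = 74 / (38 + 2) = 74/40 ≈ 1.850.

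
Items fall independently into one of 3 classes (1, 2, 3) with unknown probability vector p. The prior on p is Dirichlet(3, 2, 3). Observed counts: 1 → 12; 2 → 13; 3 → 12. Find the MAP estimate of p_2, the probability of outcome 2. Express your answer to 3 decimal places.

MAP estimate: 0.333

The posterior is Dirichlet(αᵢ + nᵢ) = Dirichlet(15, 15, 15).
For a Dirichlet(a₁,…,a_K) with all aᵢ > 1, the mode has j-th component (aⱼ − 1)/(Σaᵢ − K).
Here Σaᵢ = 45 and K = 3, so p_2 = (15 − 1)/(45 − 3) = 14/42 ≈ 0.333.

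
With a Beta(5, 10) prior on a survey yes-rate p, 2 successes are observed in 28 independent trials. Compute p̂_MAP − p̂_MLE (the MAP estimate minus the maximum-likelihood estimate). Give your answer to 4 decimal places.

MAP − MLE = 0.0749

Posterior is Beta(7, 36); MAP = (7−1)/(43−2) = 6/41 ≈ 0.14634.
MLE ignores the prior: p̂_MLE = k/n = 2/28 ≈ 0.07143.
Difference = 6/41 − 2/28 = 43/574 ≈ 0.0749.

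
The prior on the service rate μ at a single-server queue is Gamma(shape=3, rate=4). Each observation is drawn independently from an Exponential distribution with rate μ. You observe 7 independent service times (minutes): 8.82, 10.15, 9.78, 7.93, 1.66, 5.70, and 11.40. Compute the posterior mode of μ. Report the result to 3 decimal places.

The Exponential(rate=μ) likelihood is ∝ μ^n e^(−μΣtᵢ). Here n = 7 and Σtᵢ = 8.82 + 10.15 + 9.78 + 7.93 + 1.66 + 5.70 + 11.40 = 55.44.
Posterior ∝ μ^2e^(−4μ) · μ^7e^(−55.44μ) = μ^9e^(−59.44μ), i.e. Gamma(10, 59.44).
Mode = (a−1)/b = 9/59.44 ≈ 0.151.

μ̂_MAP = 0.151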